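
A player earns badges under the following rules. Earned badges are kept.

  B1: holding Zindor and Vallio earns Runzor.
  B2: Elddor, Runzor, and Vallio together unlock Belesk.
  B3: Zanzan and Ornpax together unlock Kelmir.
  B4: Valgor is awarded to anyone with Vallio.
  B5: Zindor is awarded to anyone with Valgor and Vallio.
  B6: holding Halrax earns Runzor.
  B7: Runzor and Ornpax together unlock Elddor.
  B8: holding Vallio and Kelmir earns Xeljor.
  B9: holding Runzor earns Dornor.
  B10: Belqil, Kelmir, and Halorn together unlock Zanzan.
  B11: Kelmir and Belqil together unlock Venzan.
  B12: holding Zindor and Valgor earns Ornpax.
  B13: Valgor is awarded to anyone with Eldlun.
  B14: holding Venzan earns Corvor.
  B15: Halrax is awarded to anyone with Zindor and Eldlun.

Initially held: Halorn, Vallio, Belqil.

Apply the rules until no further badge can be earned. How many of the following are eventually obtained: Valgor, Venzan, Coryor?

1

With Vallio, Valgor is earned (B4).
Valgor: reached.
Venzan would need Kelmir and Belqil (B11), but Kelmir is never earned.
No rule produces Coryor, and it is not given.
Reached: Valgor — 1 of the 3.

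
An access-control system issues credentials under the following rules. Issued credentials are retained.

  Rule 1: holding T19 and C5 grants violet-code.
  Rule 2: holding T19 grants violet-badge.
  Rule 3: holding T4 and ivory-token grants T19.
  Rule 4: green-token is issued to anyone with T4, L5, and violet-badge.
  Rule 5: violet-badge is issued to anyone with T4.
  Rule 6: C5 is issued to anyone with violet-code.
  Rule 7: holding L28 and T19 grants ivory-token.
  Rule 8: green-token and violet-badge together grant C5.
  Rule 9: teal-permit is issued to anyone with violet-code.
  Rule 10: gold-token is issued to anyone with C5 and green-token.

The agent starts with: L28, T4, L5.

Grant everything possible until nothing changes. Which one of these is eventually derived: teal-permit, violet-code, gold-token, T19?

Holding T4 grants violet-badge (Rule 5).
Holding T4, L5, and violet-badge grants green-token (Rule 4).
Holding green-token and violet-badge grants C5 (Rule 8).
Holding C5 and green-token grants gold-token (Rule 10).
T19 would need T4 and ivory-token (Rule 3), but ivory-token is never granted. violet-code would need T19 and C5 (Rule 1), but T19 is never granted. teal-permit would need violet-code (Rule 9), but violet-code is never granted.

gold-token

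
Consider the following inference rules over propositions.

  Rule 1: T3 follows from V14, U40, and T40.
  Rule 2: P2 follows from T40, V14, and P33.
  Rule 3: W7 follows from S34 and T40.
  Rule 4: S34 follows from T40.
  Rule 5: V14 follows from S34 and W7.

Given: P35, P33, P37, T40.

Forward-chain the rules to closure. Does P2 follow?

Yes

T40 holds, so S34 follows (Rule 4).
From S34 and T40, Rule 3 gives W7.
S34 and W7 hold, so V14 follows (Rule 5).
From T40, V14, and P33, Rule 2 gives P2.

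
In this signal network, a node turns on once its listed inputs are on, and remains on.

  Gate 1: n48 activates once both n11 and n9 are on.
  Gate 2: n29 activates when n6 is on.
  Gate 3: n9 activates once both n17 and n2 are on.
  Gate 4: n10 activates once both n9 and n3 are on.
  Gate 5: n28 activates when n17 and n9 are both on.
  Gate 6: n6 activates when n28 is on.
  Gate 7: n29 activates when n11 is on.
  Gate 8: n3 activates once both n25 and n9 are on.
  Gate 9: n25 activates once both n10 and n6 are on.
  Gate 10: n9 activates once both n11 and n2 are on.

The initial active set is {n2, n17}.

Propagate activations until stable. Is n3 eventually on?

No

n3 would need n25 and n9 (Gate 8), but n25 never turns on.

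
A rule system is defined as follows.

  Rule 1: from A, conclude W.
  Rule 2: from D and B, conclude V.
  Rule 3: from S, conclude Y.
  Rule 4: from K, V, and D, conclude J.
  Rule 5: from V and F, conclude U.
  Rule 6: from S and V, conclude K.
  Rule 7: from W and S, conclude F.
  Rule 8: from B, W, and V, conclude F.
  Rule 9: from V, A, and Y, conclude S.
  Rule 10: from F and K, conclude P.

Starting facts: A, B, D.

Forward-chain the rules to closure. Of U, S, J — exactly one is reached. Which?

U

From D and B, Rule 2 gives V.
A holds, so W follows (Rule 1).
B, W, and V hold, so F follows (Rule 8).
From V and F, Rule 5 gives U.
S would need V, A, and Y (Rule 9), but Y is never established. J would need K, V, and D (Rule 4), but K is never established.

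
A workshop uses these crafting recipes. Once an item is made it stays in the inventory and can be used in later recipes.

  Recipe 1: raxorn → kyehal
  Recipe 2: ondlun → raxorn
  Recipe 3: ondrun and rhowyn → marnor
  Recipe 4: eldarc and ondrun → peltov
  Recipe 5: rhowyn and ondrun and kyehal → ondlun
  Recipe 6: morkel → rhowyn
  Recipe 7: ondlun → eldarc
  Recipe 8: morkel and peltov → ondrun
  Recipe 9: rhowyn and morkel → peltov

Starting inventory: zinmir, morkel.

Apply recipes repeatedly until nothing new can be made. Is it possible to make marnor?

Using Recipe 6, morkel makes rhowyn.
rhowyn and morkel → peltov (Recipe 9).
Using Recipe 8, morkel and peltov make ondrun.
Using Recipe 3, ondrun and rhowyn make marnor.

Yes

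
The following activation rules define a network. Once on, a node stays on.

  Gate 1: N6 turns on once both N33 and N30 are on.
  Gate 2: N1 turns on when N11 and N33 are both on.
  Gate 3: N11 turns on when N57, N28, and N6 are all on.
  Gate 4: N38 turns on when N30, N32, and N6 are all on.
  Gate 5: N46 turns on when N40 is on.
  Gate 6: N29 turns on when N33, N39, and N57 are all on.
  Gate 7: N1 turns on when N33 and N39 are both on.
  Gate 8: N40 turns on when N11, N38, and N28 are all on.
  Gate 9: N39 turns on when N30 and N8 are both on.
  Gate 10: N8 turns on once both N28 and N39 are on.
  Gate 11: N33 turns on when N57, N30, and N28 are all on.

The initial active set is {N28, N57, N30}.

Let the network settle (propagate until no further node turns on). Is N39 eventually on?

N39 would need N30 and N8 (Gate 9), but N8 never turns on.

No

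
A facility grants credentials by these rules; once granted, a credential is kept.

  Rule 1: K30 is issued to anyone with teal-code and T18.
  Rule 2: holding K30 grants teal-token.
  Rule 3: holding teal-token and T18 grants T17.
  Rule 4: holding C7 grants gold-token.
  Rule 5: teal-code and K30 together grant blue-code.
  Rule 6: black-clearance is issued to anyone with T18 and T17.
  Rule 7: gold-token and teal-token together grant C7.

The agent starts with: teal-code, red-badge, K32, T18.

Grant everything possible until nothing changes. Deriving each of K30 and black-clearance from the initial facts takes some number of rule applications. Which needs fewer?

K30: Holding teal-code and T18 grants K30 (Rule 1). [1 rule application]
black-clearance: Holding teal-code and T18 grants K30 (Rule 1). Holding K30 grants teal-token (Rule 2). Holding teal-token and T18 grants T17 (Rule 3). Holding T18 and T17 grants black-clearance (Rule 6). [4 rule applications]
K30 needs fewer.

K30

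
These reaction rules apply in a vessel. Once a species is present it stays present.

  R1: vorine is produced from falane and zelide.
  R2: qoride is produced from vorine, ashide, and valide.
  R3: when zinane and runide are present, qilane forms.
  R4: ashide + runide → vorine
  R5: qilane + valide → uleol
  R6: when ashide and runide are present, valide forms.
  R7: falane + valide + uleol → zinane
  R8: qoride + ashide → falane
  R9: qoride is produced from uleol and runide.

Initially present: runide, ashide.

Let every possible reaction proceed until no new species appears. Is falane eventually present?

Yes

ashide and runide present → vorine forms (R4).
ashide and runide present → valide forms (R6).
vorine, ashide, and valide present → qoride forms (R2).
qoride and ashide present → falane forms (R8).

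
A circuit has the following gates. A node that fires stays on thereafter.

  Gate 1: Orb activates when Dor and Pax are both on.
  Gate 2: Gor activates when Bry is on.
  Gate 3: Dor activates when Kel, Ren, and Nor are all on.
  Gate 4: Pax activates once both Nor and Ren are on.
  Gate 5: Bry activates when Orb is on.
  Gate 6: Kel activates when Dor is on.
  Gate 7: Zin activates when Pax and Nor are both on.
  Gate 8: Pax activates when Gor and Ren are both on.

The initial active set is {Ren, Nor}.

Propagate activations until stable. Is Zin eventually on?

Yes

Gate 4: Nor and Ren on → Pax on.
Pax and Nor are on, so Zin activates (Gate 7).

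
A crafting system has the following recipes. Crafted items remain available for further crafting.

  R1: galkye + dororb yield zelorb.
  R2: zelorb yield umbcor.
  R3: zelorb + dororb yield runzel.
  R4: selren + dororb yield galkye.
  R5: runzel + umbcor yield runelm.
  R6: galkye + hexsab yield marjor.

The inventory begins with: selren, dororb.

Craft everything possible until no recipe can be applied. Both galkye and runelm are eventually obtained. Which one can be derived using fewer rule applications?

galkye: Using R4, selren and dororb make galkye. [1 rule application]
runelm: selren + dororb → galkye (R4). Using R1, galkye and dororb make zelorb. Using R3, zelorb and dororb make runzel. Using R2, zelorb makes umbcor. runzel + umbcor → runelm (R5). [5 rule applications]
galkye needs fewer.

galkye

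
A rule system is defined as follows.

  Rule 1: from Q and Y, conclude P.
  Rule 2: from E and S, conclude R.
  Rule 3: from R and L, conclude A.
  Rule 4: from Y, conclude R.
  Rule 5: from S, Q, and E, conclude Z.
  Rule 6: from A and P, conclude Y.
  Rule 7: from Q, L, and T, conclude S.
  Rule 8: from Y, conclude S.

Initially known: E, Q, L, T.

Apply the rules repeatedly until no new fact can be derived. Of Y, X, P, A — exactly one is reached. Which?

From Q, L, and T, Rule 7 gives S.
From E and S, Rule 2 gives R.
From R and L, Rule 3 gives A.
No rule produces X, and it is not given. P would need Q and Y (Rule 1), but Y is never established. Y would need A and P (Rule 6), but P is never established.

A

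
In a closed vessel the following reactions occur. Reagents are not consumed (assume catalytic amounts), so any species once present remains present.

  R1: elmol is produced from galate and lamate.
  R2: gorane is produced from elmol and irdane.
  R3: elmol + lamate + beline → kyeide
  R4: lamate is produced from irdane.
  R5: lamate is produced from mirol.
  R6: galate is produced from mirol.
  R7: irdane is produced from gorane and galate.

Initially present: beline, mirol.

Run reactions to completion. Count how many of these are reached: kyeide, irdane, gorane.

1

mirol present → galate forms (R6).
mirol present → lamate forms (R5).
galate and lamate present → elmol forms (R1).
elmol, lamate, and beline present → kyeide forms (R3).
kyeide: reached.
irdane would need gorane and galate (R7), but gorane never forms.
gorane would need elmol and irdane (R2), but irdane never forms.
Reached: kyeide — 1 of the 3.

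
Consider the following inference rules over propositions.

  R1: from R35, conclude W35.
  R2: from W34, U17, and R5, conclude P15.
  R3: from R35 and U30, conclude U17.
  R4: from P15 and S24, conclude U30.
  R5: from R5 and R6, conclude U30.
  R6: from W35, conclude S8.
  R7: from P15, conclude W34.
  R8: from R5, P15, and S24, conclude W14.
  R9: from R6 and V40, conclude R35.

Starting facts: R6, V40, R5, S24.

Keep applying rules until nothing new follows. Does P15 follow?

P15 would need W34, U17, and R5 (R2), but W34 is never established.

No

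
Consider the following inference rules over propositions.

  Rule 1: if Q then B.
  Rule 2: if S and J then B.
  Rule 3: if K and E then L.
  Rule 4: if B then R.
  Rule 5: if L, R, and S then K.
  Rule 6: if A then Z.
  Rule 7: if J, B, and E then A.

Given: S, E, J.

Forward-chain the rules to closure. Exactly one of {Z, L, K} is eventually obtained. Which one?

From S and J, Rule 2 gives B.
From J, B, and E, Rule 7 gives A.
A holds, so Z follows (Rule 6).
L would need K and E (Rule 3), but K is never established. K would need L, R, and S (Rule 5), but L is never established.

Z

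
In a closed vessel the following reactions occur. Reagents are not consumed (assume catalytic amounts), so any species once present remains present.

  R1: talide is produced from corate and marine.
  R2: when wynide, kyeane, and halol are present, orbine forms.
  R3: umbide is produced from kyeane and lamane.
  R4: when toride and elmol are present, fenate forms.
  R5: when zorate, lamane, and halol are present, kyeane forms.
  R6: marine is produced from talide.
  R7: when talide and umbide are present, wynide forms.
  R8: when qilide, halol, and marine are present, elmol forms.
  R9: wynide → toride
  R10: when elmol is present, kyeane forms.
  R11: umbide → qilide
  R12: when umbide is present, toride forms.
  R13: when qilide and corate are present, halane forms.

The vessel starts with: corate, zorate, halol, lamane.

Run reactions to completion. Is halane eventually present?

Yes

zorate, lamane, and halol present → kyeane forms (R5).
kyeane and lamane present → umbide forms (R3).
umbide present → qilide forms (R11).
qilide and corate present → halane forms (R13).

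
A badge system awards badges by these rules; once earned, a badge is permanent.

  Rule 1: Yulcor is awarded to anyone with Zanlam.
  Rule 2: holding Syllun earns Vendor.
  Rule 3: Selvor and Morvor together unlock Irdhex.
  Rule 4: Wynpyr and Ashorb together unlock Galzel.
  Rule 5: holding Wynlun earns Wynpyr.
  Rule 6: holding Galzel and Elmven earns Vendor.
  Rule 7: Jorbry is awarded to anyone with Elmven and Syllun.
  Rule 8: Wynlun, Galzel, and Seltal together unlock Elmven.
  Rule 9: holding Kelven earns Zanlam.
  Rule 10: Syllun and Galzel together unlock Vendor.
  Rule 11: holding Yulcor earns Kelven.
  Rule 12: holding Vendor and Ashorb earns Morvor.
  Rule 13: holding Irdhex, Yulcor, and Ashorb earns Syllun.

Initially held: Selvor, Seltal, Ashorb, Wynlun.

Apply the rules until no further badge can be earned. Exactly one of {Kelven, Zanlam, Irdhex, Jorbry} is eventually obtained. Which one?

With Wynlun, Wynpyr is earned (Rule 5).
With Wynpyr and Ashorb, Galzel is earned (Rule 4).
With Wynlun, Galzel, and Seltal, Elmven is earned (Rule 8).
With Galzel and Elmven, Vendor is earned (Rule 6).
With Vendor and Ashorb, Morvor is earned (Rule 12).
With Selvor and Morvor, Irdhex is earned (Rule 3).
Zanlam would need Kelven (Rule 9), but Kelven is never earned. Kelven would need Yulcor (Rule 11), but Yulcor is never earned. Jorbry would need Elmven and Syllun (Rule 7), but Syllun is never earned.

Irdhex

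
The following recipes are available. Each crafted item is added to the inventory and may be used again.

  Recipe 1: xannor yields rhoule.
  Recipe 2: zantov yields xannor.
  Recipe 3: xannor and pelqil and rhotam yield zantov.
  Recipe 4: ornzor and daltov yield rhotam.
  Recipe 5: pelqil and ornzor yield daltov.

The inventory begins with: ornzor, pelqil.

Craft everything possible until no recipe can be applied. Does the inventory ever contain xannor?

No

xannor would need zantov (Recipe 2), but zantov is never obtained.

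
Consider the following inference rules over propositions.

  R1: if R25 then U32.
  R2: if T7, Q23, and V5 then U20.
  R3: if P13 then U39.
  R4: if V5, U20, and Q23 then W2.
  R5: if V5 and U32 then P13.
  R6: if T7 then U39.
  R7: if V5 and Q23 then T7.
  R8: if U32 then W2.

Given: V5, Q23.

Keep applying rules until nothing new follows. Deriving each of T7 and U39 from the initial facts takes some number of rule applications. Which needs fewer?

T7

T7: V5 and Q23 hold, so T7 follows (R7). [1 rule application]
U39: From V5 and Q23, R7 gives T7. T7 holds, so U39 follows (R6). [2 rule applications]
T7 needs fewer.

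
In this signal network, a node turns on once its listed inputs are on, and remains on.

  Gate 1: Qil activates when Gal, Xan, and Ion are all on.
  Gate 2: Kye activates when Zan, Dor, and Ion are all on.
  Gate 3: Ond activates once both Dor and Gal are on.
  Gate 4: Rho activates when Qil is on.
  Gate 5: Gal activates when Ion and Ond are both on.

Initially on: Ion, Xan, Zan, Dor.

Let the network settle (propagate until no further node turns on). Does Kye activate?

Yes

Zan, Dor, and Ion are on, so Kye activates (Gate 2).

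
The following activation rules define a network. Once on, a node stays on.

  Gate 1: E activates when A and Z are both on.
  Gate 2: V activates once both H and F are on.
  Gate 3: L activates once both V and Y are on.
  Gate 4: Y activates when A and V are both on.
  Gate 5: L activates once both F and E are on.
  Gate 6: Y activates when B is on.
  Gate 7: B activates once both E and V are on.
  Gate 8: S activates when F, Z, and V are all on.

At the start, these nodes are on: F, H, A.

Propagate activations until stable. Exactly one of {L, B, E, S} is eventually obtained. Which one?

Gate 2: H and F on → V on.
A and V are on, so Y activates (Gate 4).
V and Y are on, so L activates (Gate 3).
S would need F, Z, and V (Gate 8), but Z never turns on. E would need A and Z (Gate 1), but Z never turns on. B would need E and V (Gate 7), but E never turns on.

L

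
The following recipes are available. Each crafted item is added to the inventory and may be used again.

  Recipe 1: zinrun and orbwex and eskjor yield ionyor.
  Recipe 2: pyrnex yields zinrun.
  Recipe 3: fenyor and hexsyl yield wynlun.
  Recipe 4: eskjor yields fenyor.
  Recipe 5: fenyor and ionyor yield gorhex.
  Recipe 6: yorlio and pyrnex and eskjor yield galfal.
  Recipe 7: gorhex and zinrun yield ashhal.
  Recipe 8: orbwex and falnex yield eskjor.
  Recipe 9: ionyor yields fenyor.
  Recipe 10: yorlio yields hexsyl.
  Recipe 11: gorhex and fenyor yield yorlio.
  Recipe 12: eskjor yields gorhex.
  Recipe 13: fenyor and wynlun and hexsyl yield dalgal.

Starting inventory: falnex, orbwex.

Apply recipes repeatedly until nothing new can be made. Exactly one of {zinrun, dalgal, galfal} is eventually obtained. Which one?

orbwex and falnex → eskjor (Recipe 8).
Using Recipe 12, eskjor makes gorhex.
Using Recipe 4, eskjor makes fenyor.
Using Recipe 11, gorhex and fenyor make yorlio.
Using Recipe 10, yorlio makes hexsyl.
Using Recipe 3, fenyor and hexsyl make wynlun.
fenyor and wynlun and hexsyl → dalgal (Recipe 13).
galfal would need yorlio, pyrnex, and eskjor (Recipe 6), but pyrnex is never obtained. zinrun would need pyrnex (Recipe 2), but pyrnex is never obtained.

dalgal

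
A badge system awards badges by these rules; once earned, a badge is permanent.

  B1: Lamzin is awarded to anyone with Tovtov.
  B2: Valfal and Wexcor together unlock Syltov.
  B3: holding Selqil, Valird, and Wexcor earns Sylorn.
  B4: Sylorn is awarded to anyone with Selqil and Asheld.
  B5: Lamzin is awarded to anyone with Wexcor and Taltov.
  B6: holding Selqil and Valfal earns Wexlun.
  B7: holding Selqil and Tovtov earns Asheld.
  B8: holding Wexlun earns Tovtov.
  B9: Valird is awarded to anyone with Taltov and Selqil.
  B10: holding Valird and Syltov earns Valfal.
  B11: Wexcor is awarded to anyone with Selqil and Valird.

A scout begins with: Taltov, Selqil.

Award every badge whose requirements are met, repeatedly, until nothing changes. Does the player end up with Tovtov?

Tovtov would need Wexlun (B8), but Wexlun is never earned.

No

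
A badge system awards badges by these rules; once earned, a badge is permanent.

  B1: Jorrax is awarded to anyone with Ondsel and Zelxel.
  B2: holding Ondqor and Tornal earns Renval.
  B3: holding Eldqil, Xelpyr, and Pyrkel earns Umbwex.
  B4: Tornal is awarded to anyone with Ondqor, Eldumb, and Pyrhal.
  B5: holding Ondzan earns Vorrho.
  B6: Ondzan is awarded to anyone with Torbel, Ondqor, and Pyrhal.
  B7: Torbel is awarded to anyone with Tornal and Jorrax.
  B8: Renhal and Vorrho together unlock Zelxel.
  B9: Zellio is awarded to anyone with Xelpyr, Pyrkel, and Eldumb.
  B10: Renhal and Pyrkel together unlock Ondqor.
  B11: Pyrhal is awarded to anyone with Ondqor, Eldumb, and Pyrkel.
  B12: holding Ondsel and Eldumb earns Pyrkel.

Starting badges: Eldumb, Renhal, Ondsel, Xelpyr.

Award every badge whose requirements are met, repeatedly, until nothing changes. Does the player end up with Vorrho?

Vorrho would need Ondzan (B5), but Ondzan is never earned.

No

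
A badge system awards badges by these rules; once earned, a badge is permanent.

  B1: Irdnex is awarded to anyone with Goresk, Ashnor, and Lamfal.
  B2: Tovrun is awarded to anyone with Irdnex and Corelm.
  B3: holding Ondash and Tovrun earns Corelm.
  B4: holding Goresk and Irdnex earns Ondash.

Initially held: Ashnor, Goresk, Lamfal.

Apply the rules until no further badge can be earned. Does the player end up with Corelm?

Corelm would need Ondash and Tovrun (B3), but Tovrun is never earned.

No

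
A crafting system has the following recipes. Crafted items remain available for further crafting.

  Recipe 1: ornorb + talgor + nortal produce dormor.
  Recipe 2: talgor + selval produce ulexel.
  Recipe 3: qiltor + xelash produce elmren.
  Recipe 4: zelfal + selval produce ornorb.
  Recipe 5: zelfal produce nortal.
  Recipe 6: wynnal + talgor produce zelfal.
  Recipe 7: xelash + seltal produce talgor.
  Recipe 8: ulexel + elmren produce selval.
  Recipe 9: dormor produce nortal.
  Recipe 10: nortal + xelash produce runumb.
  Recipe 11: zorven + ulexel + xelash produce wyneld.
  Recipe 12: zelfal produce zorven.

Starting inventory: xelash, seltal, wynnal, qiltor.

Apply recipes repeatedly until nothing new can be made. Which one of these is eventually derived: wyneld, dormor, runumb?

runumb

xelash + seltal → talgor (Recipe 7).
wynnal + talgor → zelfal (Recipe 6).
zelfal → nortal (Recipe 5).
nortal + xelash → runumb (Recipe 10).
wyneld would need zorven, ulexel, and xelash (Recipe 11), but ulexel is never obtained. dormor would need ornorb, talgor, and nortal (Recipe 1), but ornorb is never obtained.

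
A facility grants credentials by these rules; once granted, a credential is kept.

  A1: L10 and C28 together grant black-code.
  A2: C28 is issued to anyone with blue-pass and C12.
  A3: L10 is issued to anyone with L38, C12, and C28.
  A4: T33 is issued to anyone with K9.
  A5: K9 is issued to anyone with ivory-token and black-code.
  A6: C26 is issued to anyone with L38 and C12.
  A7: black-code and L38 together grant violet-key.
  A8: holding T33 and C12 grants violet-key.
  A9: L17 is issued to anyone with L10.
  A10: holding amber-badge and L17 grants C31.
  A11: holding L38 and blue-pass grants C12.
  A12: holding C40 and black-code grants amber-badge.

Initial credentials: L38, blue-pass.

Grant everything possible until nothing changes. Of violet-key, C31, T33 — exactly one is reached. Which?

violet-key

Holding L38 and blue-pass grants C12 (A11).
Holding blue-pass and C12 grants C28 (A2).
Holding L38, C12, and C28 grants L10 (A3).
Holding L10 and C28 grants black-code (A1).
Holding black-code and L38 grants violet-key (A7).
T33 would need K9 (A4), but K9 is never granted. C31 would need amber-badge and L17 (A10), but amber-badge is never granted.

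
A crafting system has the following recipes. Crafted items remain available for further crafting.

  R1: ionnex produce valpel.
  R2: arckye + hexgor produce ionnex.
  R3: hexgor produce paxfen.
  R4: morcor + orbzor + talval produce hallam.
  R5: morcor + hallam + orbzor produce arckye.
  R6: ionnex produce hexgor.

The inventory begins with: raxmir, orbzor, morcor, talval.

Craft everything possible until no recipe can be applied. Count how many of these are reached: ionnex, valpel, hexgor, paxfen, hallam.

Using R4, morcor, orbzor, and talval make hallam.
ionnex would need arckye and hexgor (R2), but hexgor is never obtained.
valpel would need ionnex (R1), but ionnex is never obtained.
hexgor would need ionnex (R6), but ionnex is never obtained.
paxfen would need hexgor (R3), but hexgor is never obtained.
hallam: reached.
Reached: hallam — 1 of the 5.

1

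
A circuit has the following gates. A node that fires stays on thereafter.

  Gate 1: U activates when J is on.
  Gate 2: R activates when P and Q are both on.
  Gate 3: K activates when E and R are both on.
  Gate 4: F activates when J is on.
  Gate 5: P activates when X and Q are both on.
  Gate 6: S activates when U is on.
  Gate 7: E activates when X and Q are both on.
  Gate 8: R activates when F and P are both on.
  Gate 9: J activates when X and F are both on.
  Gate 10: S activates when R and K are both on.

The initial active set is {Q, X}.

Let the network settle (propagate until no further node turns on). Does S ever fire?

Gate 7: X and Q on → E on.
X and Q are on, so P activates (Gate 5).
Gate 2: P and Q on → R on.
E and R are on, so K activates (Gate 3).
Gate 10: R and K on → S on.

Yes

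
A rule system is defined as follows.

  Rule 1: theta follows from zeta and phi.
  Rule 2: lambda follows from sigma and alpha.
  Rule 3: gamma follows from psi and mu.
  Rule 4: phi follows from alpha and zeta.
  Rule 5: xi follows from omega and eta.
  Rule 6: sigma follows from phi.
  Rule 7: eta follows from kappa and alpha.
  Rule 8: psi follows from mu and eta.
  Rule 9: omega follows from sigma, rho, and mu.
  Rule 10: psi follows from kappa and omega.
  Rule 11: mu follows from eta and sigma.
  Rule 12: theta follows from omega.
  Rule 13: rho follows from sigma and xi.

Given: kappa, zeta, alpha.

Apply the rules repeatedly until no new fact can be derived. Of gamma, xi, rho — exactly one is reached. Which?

gamma

From alpha and zeta, Rule 4 gives phi.
From kappa and alpha, Rule 7 gives eta.
From phi, Rule 6 gives sigma.
From eta and sigma, Rule 11 gives mu.
From mu and eta, Rule 8 gives psi.
psi and mu hold, so gamma follows (Rule 3).
rho would need sigma and xi (Rule 13), but xi is never established. xi would need omega and eta (Rule 5), but omega is never established.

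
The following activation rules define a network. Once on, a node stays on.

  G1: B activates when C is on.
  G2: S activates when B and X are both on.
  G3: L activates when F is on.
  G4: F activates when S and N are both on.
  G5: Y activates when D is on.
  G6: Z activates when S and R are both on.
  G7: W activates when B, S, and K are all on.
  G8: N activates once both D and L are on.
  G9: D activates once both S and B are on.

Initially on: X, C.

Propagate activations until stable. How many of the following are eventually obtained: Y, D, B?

3

C is on, so B activates (G1).
B and X are on, so S activates (G2).
G9: S and B on → D on.
G5: D on → Y on.
Y: reached.
D: reached.
B: reached.
All 3 are reached.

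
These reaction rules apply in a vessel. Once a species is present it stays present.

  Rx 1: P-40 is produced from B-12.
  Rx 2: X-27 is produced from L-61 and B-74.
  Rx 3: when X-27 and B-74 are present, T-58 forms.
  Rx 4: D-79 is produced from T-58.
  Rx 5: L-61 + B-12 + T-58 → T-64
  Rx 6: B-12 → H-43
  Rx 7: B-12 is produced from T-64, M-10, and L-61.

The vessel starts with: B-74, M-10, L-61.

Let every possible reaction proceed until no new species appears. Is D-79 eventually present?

L-61 and B-74 present → X-27 forms (Rx 2).
X-27 and B-74 present → T-58 forms (Rx 3).
T-58 present → D-79 forms (Rx 4).

Yes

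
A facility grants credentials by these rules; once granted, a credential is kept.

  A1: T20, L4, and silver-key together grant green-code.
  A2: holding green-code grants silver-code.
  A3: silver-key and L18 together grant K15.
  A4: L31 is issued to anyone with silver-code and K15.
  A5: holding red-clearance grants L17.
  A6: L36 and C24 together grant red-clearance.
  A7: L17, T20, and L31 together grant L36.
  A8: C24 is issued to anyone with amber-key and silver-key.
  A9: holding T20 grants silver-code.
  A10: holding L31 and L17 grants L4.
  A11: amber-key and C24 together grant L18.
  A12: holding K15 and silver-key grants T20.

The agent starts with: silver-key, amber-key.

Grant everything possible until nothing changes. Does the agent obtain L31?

Holding amber-key and silver-key grants C24 (A8).
Holding amber-key and C24 grants L18 (A11).
Holding silver-key and L18 grants K15 (A3).
Holding K15 and silver-key grants T20 (A12).
Holding T20 grants silver-code (A9).
Holding silver-code and K15 grants L31 (A4).

Yes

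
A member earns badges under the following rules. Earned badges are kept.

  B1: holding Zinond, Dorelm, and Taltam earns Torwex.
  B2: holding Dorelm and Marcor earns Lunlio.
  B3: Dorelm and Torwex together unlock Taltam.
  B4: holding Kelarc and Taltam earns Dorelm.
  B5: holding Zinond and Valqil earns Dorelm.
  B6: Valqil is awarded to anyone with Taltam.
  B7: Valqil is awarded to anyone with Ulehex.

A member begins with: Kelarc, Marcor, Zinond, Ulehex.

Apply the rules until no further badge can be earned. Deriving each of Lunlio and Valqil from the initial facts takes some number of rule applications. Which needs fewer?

Valqil: With Ulehex, Valqil is earned (B7). [1 rule application]
Lunlio: With Ulehex, Valqil is earned (B7). With Zinond and Valqil, Dorelm is earned (B5). With Dorelm and Marcor, Lunlio is earned (B2). [3 rule applications]
Valqil needs fewer.

Valqil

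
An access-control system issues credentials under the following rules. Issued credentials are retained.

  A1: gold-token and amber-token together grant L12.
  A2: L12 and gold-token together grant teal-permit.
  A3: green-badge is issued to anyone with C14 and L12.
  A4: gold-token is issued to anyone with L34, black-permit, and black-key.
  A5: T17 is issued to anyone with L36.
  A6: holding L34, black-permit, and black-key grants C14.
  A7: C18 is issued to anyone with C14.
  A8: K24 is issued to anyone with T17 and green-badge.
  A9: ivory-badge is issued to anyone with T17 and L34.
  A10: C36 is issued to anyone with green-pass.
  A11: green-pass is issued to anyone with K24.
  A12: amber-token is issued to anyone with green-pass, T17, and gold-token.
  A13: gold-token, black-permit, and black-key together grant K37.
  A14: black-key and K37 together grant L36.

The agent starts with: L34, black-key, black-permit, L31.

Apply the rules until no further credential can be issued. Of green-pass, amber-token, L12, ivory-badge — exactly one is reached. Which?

Holding L34, black-permit, and black-key grants gold-token (A4).
Holding gold-token, black-permit, and black-key grants K37 (A13).
Holding black-key and K37 grants L36 (A14).
Holding L36 grants T17 (A5).
Holding T17 and L34 grants ivory-badge (A9).
L12 would need gold-token and amber-token (A1), but amber-token is never granted. amber-token would need green-pass, T17, and gold-token (A12), but green-pass is never granted. green-pass would need K24 (A11), but K24 is never granted.

ivory-badge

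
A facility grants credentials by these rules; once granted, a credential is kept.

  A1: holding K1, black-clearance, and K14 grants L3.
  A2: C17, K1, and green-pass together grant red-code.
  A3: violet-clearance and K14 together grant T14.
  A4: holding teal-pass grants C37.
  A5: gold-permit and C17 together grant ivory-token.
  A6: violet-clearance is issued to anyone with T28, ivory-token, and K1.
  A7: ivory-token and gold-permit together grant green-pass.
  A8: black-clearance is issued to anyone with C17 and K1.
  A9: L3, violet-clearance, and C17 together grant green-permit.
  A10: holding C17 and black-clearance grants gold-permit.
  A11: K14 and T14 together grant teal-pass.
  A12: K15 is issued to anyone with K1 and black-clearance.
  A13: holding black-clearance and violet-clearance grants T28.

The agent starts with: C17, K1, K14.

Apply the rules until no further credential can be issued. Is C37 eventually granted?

No

C37 would need teal-pass (A4), but teal-pass is never granted.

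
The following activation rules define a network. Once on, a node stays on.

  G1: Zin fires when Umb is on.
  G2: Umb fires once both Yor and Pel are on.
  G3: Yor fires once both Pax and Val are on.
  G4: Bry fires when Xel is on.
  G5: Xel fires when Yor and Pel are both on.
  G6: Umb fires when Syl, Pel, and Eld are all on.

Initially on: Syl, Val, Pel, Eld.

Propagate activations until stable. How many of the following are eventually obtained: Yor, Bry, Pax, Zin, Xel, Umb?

Syl, Pel, and Eld are on, so Umb fires (G6).
G1: Umb on → Zin on.
Yor would need Pax and Val (G3), but Pax never turns on.
Bry would need Xel (G4), but Xel never turns on.
No rule produces Pax, and it is not given.
Zin: reached.
Xel would need Yor and Pel (G5), but Yor never turns on.
Umb: reached.
Reached: Zin and Umb — 2 of the 6.

2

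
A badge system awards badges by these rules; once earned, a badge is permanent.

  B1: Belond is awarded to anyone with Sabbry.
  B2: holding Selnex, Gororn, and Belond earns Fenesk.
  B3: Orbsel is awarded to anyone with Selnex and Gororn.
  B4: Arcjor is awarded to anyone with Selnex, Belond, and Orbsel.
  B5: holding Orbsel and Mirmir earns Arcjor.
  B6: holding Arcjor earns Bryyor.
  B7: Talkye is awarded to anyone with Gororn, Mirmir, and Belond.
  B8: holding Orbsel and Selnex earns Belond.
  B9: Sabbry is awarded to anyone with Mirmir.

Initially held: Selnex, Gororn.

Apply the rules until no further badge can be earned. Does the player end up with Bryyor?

With Selnex and Gororn, Orbsel is earned (B3).
With Orbsel and Selnex, Belond is earned (B8).
With Selnex, Belond, and Orbsel, Arcjor is earned (B4).
With Arcjor, Bryyor is earned (B6).

Yes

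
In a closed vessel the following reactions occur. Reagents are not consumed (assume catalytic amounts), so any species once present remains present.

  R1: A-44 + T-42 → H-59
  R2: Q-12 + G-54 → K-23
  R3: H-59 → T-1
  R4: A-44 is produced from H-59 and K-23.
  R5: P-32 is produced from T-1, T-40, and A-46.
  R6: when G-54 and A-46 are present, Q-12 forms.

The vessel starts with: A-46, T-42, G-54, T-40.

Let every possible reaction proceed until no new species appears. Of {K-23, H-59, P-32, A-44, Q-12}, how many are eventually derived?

G-54 and A-46 present → Q-12 forms (R6).
Q-12 and G-54 present → K-23 forms (R2).
K-23: reached.
H-59 would need A-44 and T-42 (R1), but A-44 never forms.
P-32 would need T-1, T-40, and A-46 (R5), but T-1 never forms.
A-44 would need H-59 and K-23 (R4), but H-59 never forms.
Q-12: reached.
Reached: K-23 and Q-12 — 2 of the 5.

2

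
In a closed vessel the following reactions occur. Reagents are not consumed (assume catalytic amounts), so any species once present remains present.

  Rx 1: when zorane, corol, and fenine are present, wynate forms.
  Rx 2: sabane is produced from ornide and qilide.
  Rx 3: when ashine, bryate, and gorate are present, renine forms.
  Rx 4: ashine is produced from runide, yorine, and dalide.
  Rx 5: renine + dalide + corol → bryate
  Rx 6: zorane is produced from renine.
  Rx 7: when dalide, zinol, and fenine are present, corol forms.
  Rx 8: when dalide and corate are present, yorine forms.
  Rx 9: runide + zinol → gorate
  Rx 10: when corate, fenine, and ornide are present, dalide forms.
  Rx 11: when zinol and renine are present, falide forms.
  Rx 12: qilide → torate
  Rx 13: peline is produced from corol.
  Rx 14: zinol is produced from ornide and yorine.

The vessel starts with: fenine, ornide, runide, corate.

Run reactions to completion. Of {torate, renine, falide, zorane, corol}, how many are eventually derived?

corate, fenine, and ornide present → dalide forms (Rx 10).
dalide and corate present → yorine forms (Rx 8).
ornide and yorine present → zinol forms (Rx 14).
dalide, zinol, and fenine present → corol forms (Rx 7).
torate would need qilide (Rx 12), but qilide never forms.
renine would need ashine, bryate, and gorate (Rx 3), but bryate never forms.
falide would need zinol and renine (Rx 11), but renine never forms.
zorane would need renine (Rx 6), but renine never forms.
corol: reached.
Reached: corol — 1 of the 5.

1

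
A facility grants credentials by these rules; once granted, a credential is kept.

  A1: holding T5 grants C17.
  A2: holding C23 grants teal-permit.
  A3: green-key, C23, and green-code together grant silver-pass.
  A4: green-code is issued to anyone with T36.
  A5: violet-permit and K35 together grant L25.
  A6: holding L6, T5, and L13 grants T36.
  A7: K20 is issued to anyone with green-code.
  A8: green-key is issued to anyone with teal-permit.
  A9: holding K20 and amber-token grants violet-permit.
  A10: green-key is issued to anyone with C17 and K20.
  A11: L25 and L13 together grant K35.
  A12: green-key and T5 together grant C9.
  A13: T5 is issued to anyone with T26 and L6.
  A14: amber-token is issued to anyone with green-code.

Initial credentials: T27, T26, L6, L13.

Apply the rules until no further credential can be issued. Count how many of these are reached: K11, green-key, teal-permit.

Holding T26 and L6 grants T5 (A13).
Holding L6, T5, and L13 grants T36 (A6).
Holding T5 grants C17 (A1).
Holding T36 grants green-code (A4).
Holding green-code grants K20 (A7).
Holding C17 and K20 grants green-key (A10).
No rule produces K11, and it is not given.
green-key: reached.
teal-permit would need C23 (A2), but C23 is never granted.
Reached: green-key — 1 of the 3.

1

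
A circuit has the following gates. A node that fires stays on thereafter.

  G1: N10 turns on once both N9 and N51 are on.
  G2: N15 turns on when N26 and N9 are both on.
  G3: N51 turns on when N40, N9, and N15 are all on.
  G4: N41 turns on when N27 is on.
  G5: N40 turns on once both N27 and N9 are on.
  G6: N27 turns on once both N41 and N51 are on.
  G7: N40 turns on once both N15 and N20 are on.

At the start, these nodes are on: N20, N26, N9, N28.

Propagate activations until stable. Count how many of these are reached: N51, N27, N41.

G2: N26 and N9 on → N15 on.
N15 and N20 are on, so N40 turns on (G7).
G3: N40, N9, and N15 on → N51 on.
N51: reached.
N27 would need N41 and N51 (G6), but N41 never turns on.
N41 would need N27 (G4), but N27 never turns on.
Reached: N51 — 1 of the 3.

1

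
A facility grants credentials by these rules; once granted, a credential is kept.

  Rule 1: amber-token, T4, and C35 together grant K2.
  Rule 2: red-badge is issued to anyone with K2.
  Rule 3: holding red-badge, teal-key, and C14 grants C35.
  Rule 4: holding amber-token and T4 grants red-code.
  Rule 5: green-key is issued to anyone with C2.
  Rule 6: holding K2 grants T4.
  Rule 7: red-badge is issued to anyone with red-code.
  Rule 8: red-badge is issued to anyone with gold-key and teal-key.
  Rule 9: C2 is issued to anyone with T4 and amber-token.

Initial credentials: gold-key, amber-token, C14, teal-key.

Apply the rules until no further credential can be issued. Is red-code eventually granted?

No

red-code would need amber-token and T4 (Rule 4), but T4 is never granted.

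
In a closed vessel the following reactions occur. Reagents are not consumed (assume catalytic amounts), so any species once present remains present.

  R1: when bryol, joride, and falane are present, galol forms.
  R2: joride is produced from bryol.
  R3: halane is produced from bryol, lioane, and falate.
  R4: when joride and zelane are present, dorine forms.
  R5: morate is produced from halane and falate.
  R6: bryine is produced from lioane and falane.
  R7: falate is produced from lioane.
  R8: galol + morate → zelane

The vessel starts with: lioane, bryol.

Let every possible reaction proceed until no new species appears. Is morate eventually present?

lioane present → falate forms (R7).
bryol, lioane, and falate present → halane forms (R3).
halane and falate present → morate forms (R5).

Yes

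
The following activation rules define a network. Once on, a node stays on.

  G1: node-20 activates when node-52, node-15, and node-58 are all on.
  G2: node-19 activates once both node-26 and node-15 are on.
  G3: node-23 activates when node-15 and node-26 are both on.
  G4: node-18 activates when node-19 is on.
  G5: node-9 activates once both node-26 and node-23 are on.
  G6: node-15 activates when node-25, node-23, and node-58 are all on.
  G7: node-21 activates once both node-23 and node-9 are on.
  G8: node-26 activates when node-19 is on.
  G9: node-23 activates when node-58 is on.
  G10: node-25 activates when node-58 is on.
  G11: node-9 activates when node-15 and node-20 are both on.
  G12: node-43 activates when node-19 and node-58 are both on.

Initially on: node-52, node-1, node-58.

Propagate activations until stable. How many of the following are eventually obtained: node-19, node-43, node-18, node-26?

0

node-19 would need node-26 and node-15 (G2), but node-26 never turns on.
node-43 would need node-19 and node-58 (G12), but node-19 never turns on.
node-18 would need node-19 (G4), but node-19 never turns on.
node-26 would need node-19 (G8), but node-19 never turns on.
None of the 4 are reached.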